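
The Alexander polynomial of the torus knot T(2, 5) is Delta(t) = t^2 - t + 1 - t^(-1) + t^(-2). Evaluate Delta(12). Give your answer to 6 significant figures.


Substituting t = 12 into Delta(t) = t^2 - t + 1 - t^(-1) + t^(-2):
Term values: (144) + (-12) + (1) + (-0.0833333) + (0.00694444)
Sum = 132.9236111
Rounded to 6 significant figures: 132.924

132.924


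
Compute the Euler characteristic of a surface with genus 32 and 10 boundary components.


chi = 2 - 2g - b
= 2 - 2*32 - 10
= 2 - 64 - 10 = -72

-72


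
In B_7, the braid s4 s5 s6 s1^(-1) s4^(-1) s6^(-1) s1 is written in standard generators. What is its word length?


The word length counts the number of generators (including inverses).
Listing each generator: s4, s5, s6, s1^(-1), s4^(-1), s6^(-1), s1
There are 7 generators in this braid word.

7


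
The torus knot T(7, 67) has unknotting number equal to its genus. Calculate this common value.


For a torus knot T(p,q), both the unknotting number and genus equal (p-1)(q-1)/2.
= (7-1)(67-1)/2
= 6*66/2
= 396/2 = 198

198


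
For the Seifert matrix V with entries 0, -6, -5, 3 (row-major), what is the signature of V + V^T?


Step 1: V + V^T = [[0, -11], [-11, 6]]
Step 2: trace = 6, det = -121
Step 3: Discriminant = 6^2 - 4*(-121) = 520
Step 4: Eigenvalues: 14.4018, -8.40175
Step 5: Signature = (# positive eigenvalues) - (# negative eigenvalues) = 0

0


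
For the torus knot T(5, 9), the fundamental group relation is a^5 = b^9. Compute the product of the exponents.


The relation is a^5 = b^9.
Product of exponents = 5 * 9
= 45

45


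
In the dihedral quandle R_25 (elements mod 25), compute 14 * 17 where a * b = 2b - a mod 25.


14 * 17 = 2*17 - 14 mod 25
= 34 - 14 mod 25
= 20 mod 25 = 20

20


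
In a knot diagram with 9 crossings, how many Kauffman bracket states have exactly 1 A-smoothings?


We choose which 1 of 9 crossings get A-smoothings.
C(9, 1) = 9! / (1! * 8!)
= 9

9


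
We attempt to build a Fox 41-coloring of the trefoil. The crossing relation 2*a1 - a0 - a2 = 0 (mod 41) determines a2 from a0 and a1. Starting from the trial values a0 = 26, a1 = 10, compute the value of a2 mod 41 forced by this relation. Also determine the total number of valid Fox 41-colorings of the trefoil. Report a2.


Step 1: Apply the given crossing relation 2*a1 - a0 - a2 = 0 (mod 41).
  a2 = 2*a1 - a0 mod 41
  a2 = 2*10 - 26 mod 41
  a2 = 20 - 26 mod 41
  a2 = -6 mod 41 = 35
Step 2: The trefoil has determinant 3.
  Number of Fox p-colorings (p prime) is p^2 if p = 3, else p.
  Since 41 does not divide 3, only trivial (constant) colorings exist.
  (So the trial a0 = 26, a1 = 10 with a0 != a1 does NOT extend to a valid coloring of the whole trefoil: the other two crossing relations require 3*(a1 - a0) = 0 (mod 41), which fails.)
  Total colorings = 41
Step 3: a2 = 35, total Fox 41-colorings = 41

35


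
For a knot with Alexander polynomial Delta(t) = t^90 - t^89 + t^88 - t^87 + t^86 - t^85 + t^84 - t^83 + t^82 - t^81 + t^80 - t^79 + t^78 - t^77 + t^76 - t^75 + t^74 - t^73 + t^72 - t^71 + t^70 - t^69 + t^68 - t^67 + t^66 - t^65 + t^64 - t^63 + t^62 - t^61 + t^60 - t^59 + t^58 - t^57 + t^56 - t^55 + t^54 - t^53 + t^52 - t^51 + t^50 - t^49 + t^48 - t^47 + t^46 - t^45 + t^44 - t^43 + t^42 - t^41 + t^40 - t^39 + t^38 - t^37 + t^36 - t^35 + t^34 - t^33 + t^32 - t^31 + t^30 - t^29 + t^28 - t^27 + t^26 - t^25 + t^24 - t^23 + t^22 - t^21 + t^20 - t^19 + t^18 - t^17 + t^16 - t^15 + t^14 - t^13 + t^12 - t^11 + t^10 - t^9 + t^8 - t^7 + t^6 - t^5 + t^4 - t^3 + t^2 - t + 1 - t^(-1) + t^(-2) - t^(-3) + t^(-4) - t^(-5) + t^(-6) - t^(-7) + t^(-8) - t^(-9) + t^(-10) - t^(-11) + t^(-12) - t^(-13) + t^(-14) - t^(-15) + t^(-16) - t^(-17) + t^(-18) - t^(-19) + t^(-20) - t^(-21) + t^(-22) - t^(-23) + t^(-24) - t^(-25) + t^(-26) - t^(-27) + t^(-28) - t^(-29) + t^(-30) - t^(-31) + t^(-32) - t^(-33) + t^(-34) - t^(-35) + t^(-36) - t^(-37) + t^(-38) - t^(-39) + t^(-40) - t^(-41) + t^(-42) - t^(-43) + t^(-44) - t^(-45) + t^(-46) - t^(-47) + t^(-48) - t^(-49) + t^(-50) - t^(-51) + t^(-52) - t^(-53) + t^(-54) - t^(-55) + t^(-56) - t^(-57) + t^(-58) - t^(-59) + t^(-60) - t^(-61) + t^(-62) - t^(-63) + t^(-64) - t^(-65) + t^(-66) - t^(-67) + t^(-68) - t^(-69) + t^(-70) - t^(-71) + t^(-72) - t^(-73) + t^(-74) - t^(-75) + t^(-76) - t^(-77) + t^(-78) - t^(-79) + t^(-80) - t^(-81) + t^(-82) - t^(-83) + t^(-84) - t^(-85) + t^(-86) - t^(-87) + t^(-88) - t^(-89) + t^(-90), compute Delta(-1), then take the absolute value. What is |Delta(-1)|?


Step 1: The polynomial has 181 terms with alternating signs, exponents from 90 down to -90.
Step 2: Substitute t = -1. The i-th term has coefficient (-1)^i and exponent (m-i),
  so its value is (-1)^i * (-1)^(m-i) = (-1)^m = 1 for every i.
Step 3: All 181 terms equal 1, so Delta(-1) = 181 * (1) = 181
Step 4: |Delta(-1)| = 181

181


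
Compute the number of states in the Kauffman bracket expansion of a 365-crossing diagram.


Each crossing contributes 2 choices (A-smoothing or B-smoothing).
Total states = 2^365 = 75153362648762663292463379097258784876021841565066235862633311089030688803667470190838367948312598497021919232

75153362648762663292463379097258784876021841565066235862633311089030688803667470190838367948312598497021919232


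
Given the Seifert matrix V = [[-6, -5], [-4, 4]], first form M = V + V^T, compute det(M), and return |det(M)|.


Step 1: Form V + V^T where V = [[-6, -5], [-4, 4]]
  V^T = [[-6, -4], [-5, 4]]
  V + V^T = [[-12, -9], [-9, 8]]
Step 2: det(V + V^T) = (-12)*8 - (-9)*(-9)
  = -96 - 81 = -177
Step 3: Knot determinant = |det(V + V^T)| = |-177| = 177

177


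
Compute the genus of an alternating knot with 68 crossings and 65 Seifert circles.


For alternating knots, g = (c - s + 1)/2.
= (68 - 65 + 1)/2
= 4/2 = 2

2


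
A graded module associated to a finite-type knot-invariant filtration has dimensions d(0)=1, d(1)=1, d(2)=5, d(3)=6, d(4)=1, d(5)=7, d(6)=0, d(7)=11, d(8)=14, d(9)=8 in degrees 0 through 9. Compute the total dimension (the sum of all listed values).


Total dimension = d(0) + d(1) + ... + d(9)
= 1 + 1 + 5 + 6 + 1 + 7 + 0 + 11 + 14 + 8
= 54

54


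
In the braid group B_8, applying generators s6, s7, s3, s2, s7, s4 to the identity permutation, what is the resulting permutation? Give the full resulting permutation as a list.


Starting with identity [1, 2, 3, 4, 5, 6, 7, 8].
Apply generators in sequence:
  After s6: [1, 2, 3, 4, 5, 7, 6, 8]
  After s7: [1, 2, 3, 4, 5, 7, 8, 6]
  After s3: [1, 2, 4, 3, 5, 7, 8, 6]
  After s2: [1, 4, 2, 3, 5, 7, 8, 6]
  After s7: [1, 4, 2, 3, 5, 7, 6, 8]
  After s4: [1, 4, 2, 5, 3, 7, 6, 8]
Final permutation: [1, 4, 2, 5, 3, 7, 6, 8]

[1, 4, 2, 5, 3, 7, 6, 8]


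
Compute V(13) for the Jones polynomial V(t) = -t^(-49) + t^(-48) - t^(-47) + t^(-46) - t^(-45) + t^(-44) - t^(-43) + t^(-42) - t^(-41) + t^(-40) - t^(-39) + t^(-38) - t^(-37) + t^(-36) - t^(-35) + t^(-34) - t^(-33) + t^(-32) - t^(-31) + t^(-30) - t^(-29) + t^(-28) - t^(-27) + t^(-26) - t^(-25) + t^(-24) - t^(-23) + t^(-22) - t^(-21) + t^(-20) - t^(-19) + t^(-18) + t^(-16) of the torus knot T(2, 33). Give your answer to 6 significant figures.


Substituting t = 13 into V(t) = -t^(-49) + t^(-48) - t^(-47) + t^(-46) - t^(-45) + t^(-44) - t^(-43) + t^(-42) - t^(-41) + t^(-40) - t^(-39) + t^(-38) - t^(-37) + t^(-36) - t^(-35) + t^(-34) - t^(-33) + t^(-32) - t^(-31) + t^(-30) - t^(-29) + t^(-28) - t^(-27) + t^(-26) - t^(-25) + t^(-24) - t^(-23) + t^(-22) - t^(-21) + t^(-20) - t^(-19) + t^(-18) + t^(-16):
  (-)t^(-49) = -2.61081e-55
  (+)t^(-48) = 3.39406e-54
  (-)t^(-47) = -4.41227e-53
  (+)t^(-46) = 5.73596e-52
  (-)t^(-45) = -7.45674e-51
  (+)t^(-44) = 9.69377e-50
  (-)t^(-43) = -1.26019e-48
  (+)t^(-42) = 1.63825e-47
  (-)t^(-41) = -2.12972e-46
  (+)t^(-40) = 2.76864e-45
  (-)t^(-39) = -3.59923e-44
  (+)t^(-38) = 4.679e-43
  (-)t^(-37) = -6.08269e-42
  (+)t^(-36) = 7.9075e-41
  (-)t^(-35) = -1.02798e-39
  (+)t^(-34) = 1.33637e-38
  (-)t^(-33) = -1.73728e-37
  (+)t^(-32) = 2.25846e-36
  (-)t^(-31) = -2.936e-35
  (+)t^(-30) = 3.8168e-34
  (-)t^(-29) = -4.96184e-33
  (+)t^(-28) = 6.45039e-32
  (-)t^(-27) = -8.38551e-31
  (+)t^(-26) = 1.09012e-29
  (-)t^(-25) = -1.41715e-28
  (+)t^(-24) = 1.8423e-27
  (-)t^(-23) = -2.39499e-26
  (+)t^(-22) = 3.11348e-25
  (-)t^(-21) = -4.04753e-24
  (+)t^(-20) = 5.26178e-23
  (-)t^(-19) = -6.84032e-22
  (+)t^(-18) = 8.89241e-21
  (+)t^(-16) = 1.50282e-18
Sum = (-2.61081e-55) + (3.39406e-54) + (-4.41227e-53) + (5.73596e-52) + (-7.45674e-51) + (9.69377e-50) + (-1.26019e-48) + (1.63825e-47) + (-2.12972e-46) + (2.76864e-45) + (-3.59923e-44) + (4.679e-43) + (-6.08269e-42) + (7.9075e-41) + (-1.02798e-39) + (1.33637e-38) + (-1.73728e-37) + (2.25846e-36) + (-2.936e-35) + (3.8168e-34) + (-4.96184e-33) + (6.45039e-32) + (-8.38551e-31) + (1.09012e-29) + (-1.41715e-28) + (1.8423e-27) + (-2.39499e-26) + (3.11348e-25) + (-4.04753e-24) + (5.26178e-23) + (-6.84032e-22) + (8.89241e-21) + (1.50282e-18)
= 1.511075154e-18
Rounded to 6 significant figures: 1.51108e-18

1.51108e-18


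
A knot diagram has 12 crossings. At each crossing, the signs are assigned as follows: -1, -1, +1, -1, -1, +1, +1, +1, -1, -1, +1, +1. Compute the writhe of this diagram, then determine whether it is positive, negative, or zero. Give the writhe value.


Step 1: Count positive crossings (+1).
Positive crossings: 6
Step 2: Count negative crossings (-1).
Negative crossings: 6
Step 3: Writhe = (positive) - (negative)
w = 6 - 6 = 0
Step 4: |w| = 0, and w is zero

0


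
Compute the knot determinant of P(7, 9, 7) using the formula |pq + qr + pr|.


Step 1: Compute pq + qr + pr.
pq = 7*9 = 63
qr = 9*7 = 63
pr = 7*7 = 49
pq + qr + pr = 63 + 63 + 49 = 175
Step 2: Take absolute value.
det(P(7,9,7)) = |175| = 175

175


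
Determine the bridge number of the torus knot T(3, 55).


The bridge number of T(p,q) is min(p,q).
min(3, 55) = 3

3


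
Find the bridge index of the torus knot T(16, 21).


The bridge number of T(p,q) is min(p,q).
min(16, 21) = 16

16


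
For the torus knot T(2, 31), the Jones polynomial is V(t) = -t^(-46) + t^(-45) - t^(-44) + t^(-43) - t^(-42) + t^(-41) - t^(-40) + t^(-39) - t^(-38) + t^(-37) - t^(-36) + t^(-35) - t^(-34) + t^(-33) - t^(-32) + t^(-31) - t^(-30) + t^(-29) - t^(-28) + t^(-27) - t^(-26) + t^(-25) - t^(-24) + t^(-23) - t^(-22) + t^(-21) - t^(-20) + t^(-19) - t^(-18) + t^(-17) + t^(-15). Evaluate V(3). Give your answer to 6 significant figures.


Substituting t = 3 into V(t) = -t^(-46) + t^(-45) - t^(-44) + t^(-43) - t^(-42) + t^(-41) - t^(-40) + t^(-39) - t^(-38) + t^(-37) - t^(-36) + t^(-35) - t^(-34) + t^(-33) - t^(-32) + t^(-31) - t^(-30) + t^(-29) - t^(-28) + t^(-27) - t^(-26) + t^(-25) - t^(-24) + t^(-23) - t^(-22) + t^(-21) - t^(-20) + t^(-19) - t^(-18) + t^(-17) + t^(-15):
  (-)t^(-46) = -1.12829e-22
  (+)t^(-45) = 3.38488e-22
  (-)t^(-44) = -1.01546e-21
  (+)t^(-43) = 3.04639e-21
  (-)t^(-42) = -9.13918e-21
  (+)t^(-41) = 2.74175e-20
  (-)t^(-40) = -8.22526e-20
  (+)t^(-39) = 2.46758e-19
  (-)t^(-38) = -7.40274e-19
  (+)t^(-37) = 2.22082e-18
  (-)t^(-36) = -6.66246e-18
  (+)t^(-35) = 1.99874e-17
  (-)t^(-34) = -5.99622e-17
  (+)t^(-33) = 1.79887e-16
  (-)t^(-32) = -5.3966e-16
  (+)t^(-31) = 1.61898e-15
  (-)t^(-30) = -4.85694e-15
  (+)t^(-29) = 1.45708e-14
  (-)t^(-28) = -4.37124e-14
  (+)t^(-27) = 1.31137e-13
  (-)t^(-26) = -3.93412e-13
  (+)t^(-25) = 1.18024e-12
  (-)t^(-24) = -3.54071e-12
  (+)t^(-23) = 1.06221e-11
  (-)t^(-22) = -3.18664e-11
  (+)t^(-21) = 9.55991e-11
  (-)t^(-20) = -2.86797e-10
  (+)t^(-19) = 8.60392e-10
  (-)t^(-18) = -2.58117e-09
  (+)t^(-17) = 7.74352e-09
  (+)t^(-15) = 6.96917e-08
Sum = (-1.12829e-22) + (3.38488e-22) + (-1.01546e-21) + (3.04639e-21) + (-9.13918e-21) + (2.74175e-20) + (-8.22526e-20) + (2.46758e-19) + (-7.40274e-19) + (2.22082e-18) + (-6.66246e-18) + (1.99874e-17) + (-5.99622e-17) + (1.79887e-16) + (-5.3966e-16) + (1.61898e-15) + (-4.85694e-15) + (1.45708e-14) + (-4.37124e-14) + (1.31137e-13) + (-3.93412e-13) + (1.18024e-12) + (-3.54071e-12) + (1.06221e-11) + (-3.18664e-11) + (9.55991e-11) + (-2.86797e-10) + (8.60392e-10) + (-2.58117e-09) + (7.74352e-09) + (6.96917e-08)
= 7.549936266e-08
Rounded to 6 significant figures: 7.54994e-08

7.54994e-08


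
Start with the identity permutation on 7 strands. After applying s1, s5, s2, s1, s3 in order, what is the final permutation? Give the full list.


Starting with identity [1, 2, 3, 4, 5, 6, 7].
Apply generators in sequence:
  After s1: [2, 1, 3, 4, 5, 6, 7]
  After s5: [2, 1, 3, 4, 6, 5, 7]
  After s2: [2, 3, 1, 4, 6, 5, 7]
  After s1: [3, 2, 1, 4, 6, 5, 7]
  After s3: [3, 2, 4, 1, 6, 5, 7]
Final permutation: [3, 2, 4, 1, 6, 5, 7]

[3, 2, 4, 1, 6, 5, 7]


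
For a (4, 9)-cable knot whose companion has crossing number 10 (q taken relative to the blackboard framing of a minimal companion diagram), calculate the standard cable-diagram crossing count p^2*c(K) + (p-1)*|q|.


Step 1: Each of the c(K) crossings of the companion diagram becomes p*p = p^2 crossings among the p parallel strands, and each of the |q| twists s_1 s_2 ... s_(p-1) adds (p-1) crossings.
  Crossings = p^2 * c(K) + (p-1)*|q|
Step 2: = 4^2 * 10 + (4-1)*9
Step 3: = 16*10 + 3*9
Step 4: = 160 + 27 = 187

187


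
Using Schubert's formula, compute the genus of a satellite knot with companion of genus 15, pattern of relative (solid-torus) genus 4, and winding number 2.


Schubert: g(satellite) = g_rel(pattern) + |winding| * g(companion),
where g_rel(pattern) is the genus of the pattern relative to the solid torus.
= 4 + 2 * 15
= 4 + 30 = 34

34


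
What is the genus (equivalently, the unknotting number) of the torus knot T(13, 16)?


For a torus knot T(p,q), both the unknotting number and genus equal (p-1)(q-1)/2.
= (13-1)(16-1)/2
= 12*15/2
= 180/2 = 90

90


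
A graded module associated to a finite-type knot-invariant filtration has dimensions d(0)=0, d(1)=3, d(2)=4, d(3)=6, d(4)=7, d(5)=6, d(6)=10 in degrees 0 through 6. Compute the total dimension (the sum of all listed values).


Total dimension = d(0) + d(1) + ... + d(6)
= 0 + 3 + 4 + 6 + 7 + 6 + 10
= 36

36


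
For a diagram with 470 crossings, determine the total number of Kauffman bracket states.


Each crossing contributes 2 choices (A-smoothing or B-smoothing).
Total states = 2^470 = 3048582568667961163458591044719888970457615373696260889510895468384152088691177363398736428772941378085768487423248655171335913749304966119424

3048582568667961163458591044719888970457615373696260889510895468384152088691177363398736428772941378085768487423248655171335913749304966119424


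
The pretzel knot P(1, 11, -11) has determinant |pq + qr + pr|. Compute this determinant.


Step 1: Compute pq + qr + pr.
pq = 1*11 = 11
qr = 11*(-11) = -121
pr = 1*(-11) = -11
pq + qr + pr = 11 + (-121) + (-11) = -121
Step 2: Take absolute value.
det(P(1,11,-11)) = |-121| = 121

121


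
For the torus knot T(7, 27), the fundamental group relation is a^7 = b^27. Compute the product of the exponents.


The relation is a^7 = b^27.
Product of exponents = 7 * 27
= 189

189


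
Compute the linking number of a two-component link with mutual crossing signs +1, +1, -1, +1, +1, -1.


Step 1: Count positive crossings: 4
Step 2: Count negative crossings: 2
Step 3: Sum of signs = 4 - 2 = 2
Step 4: Linking number = sum/2 = 2/2 = 1

1


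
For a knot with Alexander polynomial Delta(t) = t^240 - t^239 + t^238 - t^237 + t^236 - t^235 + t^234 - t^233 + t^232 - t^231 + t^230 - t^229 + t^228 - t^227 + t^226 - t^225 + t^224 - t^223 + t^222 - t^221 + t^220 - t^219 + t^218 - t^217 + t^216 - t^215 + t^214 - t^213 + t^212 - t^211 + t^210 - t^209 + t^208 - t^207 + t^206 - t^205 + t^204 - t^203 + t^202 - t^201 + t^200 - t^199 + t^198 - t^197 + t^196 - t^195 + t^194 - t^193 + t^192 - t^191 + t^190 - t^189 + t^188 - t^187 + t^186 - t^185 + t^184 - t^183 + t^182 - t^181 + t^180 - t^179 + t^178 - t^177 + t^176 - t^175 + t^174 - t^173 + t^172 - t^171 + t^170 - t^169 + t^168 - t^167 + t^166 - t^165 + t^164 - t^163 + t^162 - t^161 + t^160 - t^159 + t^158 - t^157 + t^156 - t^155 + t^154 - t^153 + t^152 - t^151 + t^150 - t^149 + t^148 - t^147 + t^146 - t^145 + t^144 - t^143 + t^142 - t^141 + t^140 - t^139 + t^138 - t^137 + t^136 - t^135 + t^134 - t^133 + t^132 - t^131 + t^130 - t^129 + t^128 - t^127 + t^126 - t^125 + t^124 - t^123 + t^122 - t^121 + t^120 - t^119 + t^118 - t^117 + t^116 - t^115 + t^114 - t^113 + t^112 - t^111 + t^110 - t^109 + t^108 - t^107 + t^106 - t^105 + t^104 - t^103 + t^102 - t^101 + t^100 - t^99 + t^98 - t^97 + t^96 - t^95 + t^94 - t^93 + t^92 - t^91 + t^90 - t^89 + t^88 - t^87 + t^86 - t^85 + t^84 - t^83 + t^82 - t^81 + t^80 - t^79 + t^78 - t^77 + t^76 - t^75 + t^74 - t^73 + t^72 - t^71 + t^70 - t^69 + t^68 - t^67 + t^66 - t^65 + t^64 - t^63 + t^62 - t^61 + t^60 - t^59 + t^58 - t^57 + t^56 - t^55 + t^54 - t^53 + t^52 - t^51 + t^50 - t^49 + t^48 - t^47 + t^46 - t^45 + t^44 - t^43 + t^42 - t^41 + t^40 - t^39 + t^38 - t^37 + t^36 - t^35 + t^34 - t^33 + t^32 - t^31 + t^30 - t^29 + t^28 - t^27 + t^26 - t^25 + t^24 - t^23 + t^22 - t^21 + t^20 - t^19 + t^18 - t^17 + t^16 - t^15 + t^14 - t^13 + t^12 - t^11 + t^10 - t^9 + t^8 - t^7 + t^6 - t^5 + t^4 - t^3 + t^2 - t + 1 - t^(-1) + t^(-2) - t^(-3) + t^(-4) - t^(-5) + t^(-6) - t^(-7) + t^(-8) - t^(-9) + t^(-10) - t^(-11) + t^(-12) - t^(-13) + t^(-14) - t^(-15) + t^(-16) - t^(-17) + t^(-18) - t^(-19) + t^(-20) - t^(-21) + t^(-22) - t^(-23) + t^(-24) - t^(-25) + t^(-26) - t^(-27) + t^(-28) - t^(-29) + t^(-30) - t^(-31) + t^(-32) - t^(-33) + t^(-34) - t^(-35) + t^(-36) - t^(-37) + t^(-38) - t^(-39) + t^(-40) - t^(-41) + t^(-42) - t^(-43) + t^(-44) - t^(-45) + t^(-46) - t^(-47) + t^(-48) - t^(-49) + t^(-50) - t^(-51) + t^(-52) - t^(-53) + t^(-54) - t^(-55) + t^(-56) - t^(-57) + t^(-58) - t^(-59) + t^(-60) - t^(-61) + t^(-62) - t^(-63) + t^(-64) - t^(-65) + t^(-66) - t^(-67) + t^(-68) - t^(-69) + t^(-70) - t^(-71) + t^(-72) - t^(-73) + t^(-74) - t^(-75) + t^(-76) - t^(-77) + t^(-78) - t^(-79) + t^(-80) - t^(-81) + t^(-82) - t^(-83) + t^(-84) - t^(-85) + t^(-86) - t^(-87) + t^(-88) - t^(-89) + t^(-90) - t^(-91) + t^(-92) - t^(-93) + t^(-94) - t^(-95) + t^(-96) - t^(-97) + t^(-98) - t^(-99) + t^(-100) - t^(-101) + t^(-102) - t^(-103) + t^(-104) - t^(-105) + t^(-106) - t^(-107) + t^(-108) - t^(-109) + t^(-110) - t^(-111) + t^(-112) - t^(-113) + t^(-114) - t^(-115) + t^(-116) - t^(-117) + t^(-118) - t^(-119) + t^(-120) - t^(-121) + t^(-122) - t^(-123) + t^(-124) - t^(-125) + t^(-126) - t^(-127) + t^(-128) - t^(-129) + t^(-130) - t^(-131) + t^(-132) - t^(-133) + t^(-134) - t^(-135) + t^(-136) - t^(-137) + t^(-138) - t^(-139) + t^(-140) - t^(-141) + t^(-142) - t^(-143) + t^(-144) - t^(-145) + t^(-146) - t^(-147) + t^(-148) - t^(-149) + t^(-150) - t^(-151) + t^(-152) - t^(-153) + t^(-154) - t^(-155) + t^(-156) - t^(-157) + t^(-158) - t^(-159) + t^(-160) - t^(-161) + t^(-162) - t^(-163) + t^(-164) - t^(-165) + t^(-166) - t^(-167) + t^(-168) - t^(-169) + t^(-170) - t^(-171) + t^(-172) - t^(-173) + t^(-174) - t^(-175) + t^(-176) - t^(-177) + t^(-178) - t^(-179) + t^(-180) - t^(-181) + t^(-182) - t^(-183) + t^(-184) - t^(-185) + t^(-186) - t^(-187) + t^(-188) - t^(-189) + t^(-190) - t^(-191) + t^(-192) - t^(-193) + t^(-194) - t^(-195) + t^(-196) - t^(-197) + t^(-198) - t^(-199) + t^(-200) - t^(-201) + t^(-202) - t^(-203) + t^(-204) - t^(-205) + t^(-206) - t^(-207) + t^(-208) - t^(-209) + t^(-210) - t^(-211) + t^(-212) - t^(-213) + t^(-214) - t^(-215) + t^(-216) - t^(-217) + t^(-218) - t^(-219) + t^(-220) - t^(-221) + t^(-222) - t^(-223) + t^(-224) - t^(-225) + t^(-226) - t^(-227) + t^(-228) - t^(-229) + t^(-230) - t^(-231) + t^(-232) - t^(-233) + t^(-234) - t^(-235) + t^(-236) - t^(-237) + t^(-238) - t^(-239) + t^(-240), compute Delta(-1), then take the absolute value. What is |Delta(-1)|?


Step 1: The polynomial has 481 terms with alternating signs, exponents from 240 down to -240.
Step 2: Substitute t = -1. The i-th term has coefficient (-1)^i and exponent (m-i),
  so its value is (-1)^i * (-1)^(m-i) = (-1)^m = 1 for every i.
Step 3: All 481 terms equal 1, so Delta(-1) = 481 * (1) = 481
Step 4: |Delta(-1)| = 481

481


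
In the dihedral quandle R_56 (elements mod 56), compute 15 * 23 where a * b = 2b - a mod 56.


15 * 23 = 2*23 - 15 mod 56
= 46 - 15 mod 56
= 31 mod 56 = 31

31


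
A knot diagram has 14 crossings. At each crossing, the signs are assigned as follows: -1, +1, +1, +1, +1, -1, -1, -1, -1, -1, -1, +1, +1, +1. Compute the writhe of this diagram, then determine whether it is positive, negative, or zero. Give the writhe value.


Step 1: Count positive crossings (+1).
Positive crossings: 7
Step 2: Count negative crossings (-1).
Negative crossings: 7
Step 3: Writhe = (positive) - (negative)
w = 7 - 7 = 0
Step 4: |w| = 0, and w is zero

0


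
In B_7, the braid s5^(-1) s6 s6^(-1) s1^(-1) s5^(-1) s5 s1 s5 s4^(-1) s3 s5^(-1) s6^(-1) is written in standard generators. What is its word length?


The word length counts the number of generators (including inverses).
Listing each generator: s5^(-1), s6, s6^(-1), s1^(-1), s5^(-1), s5, s1, s5, s4^(-1), s3, s5^(-1), s6^(-1)
There are 12 generators in this braid word.

12


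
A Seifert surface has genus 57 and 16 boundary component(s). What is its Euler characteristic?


chi = 2 - 2g - b
= 2 - 2*57 - 16
= 2 - 114 - 16 = -128

-128


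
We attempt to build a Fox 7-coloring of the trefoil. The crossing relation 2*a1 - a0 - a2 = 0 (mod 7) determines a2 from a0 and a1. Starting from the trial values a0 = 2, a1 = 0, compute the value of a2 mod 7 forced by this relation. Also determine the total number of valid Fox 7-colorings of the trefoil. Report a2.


Step 1: Apply the given crossing relation 2*a1 - a0 - a2 = 0 (mod 7).
  a2 = 2*a1 - a0 mod 7
  a2 = 2*0 - 2 mod 7
  a2 = 0 - 2 mod 7
  a2 = -2 mod 7 = 5
Step 2: The trefoil has determinant 3.
  Number of Fox p-colorings (p prime) is p^2 if p = 3, else p.
  Since 7 does not divide 3, only trivial (constant) colorings exist.
  (So the trial a0 = 2, a1 = 0 with a0 != a1 does NOT extend to a valid coloring of the whole trefoil: the other two crossing relations require 3*(a1 - a0) = 0 (mod 7), which fails.)
  Total colorings = 7
Step 3: a2 = 5, total Fox 7-colorings = 7

5


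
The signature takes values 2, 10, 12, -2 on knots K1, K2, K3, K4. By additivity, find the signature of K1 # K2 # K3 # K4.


The signature is additive under connected sum.
signature(K1 # K2 # K3 # K4) = (2) + (10) + (12) + (-2)
= 22

22


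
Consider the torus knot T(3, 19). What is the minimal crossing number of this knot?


For a torus knot T(p, q) with gcd(p,q)=1,
the crossing number is min(p*(q-1), q*(p-1)).
p*(q-1) = 3*18 = 54
q*(p-1) = 19*2 = 38
min(54, 38) = 38

38


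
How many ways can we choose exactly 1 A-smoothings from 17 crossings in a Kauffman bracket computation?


We choose which 1 of 17 crossings get A-smoothings.
C(17, 1) = 17! / (1! * 16!)
= 17

17


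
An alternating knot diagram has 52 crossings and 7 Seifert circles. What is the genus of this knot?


For alternating knots, g = (c - s + 1)/2.
= (52 - 7 + 1)/2
= 46/2 = 23

23


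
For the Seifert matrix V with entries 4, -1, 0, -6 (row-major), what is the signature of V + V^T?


Step 1: V + V^T = [[8, -1], [-1, -12]]
Step 2: trace = -4, det = -97
Step 3: Discriminant = (-4)^2 - 4*(-97) = 404
Step 4: Eigenvalues: 8.04988, -12.0499
Step 5: Signature = (# positive eigenvalues) - (# negative eigenvalues) = 0

0


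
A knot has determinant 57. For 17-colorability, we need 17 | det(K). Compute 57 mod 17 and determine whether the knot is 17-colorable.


Step 1: A knot is p-colorable if and only if p divides its determinant.
Step 2: Compute 57 mod 17.
57 = 3 * 17 + 6
Step 3: 57 mod 17 = 6
Step 4: The knot is 17-colorable: no

6


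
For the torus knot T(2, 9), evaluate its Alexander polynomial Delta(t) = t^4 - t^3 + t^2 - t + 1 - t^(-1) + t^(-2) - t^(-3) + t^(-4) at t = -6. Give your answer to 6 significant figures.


Substituting t = -6 into Delta(t) = t^4 - t^3 + t^2 - t + 1 - t^(-1) + t^(-2) - t^(-3) + t^(-4):
Term values: (1296) + (216) + (36) + (6) + (1) + (0.166667) + (0.0277778) + (0.00462963) + (0.000771605)
Sum = 1555.199846
Rounded to 6 significant figures: 1555.2

1555.2


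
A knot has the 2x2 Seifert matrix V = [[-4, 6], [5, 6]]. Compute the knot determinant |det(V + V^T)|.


Step 1: Form V + V^T where V = [[-4, 6], [5, 6]]
  V^T = [[-4, 5], [6, 6]]
  V + V^T = [[-8, 11], [11, 12]]
Step 2: det(V + V^T) = (-8)*12 - 11*11
  = -96 - 121 = -217
Step 3: Knot determinant = |det(V + V^T)| = |-217| = 217

217


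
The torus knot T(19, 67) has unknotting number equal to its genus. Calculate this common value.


For a torus knot T(p,q), both the unknotting number and genus equal (p-1)(q-1)/2.
= (19-1)(67-1)/2
= 18*66/2
= 1188/2 = 594

594


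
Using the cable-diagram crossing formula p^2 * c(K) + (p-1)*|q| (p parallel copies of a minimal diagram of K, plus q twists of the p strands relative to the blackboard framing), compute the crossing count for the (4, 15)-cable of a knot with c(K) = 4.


Step 1: Each of the c(K) crossings of the companion diagram becomes p*p = p^2 crossings among the p parallel strands, and each of the |q| twists s_1 s_2 ... s_(p-1) adds (p-1) crossings.
  Crossings = p^2 * c(K) + (p-1)*|q|
Step 2: = 4^2 * 4 + (4-1)*15
Step 3: = 16*4 + 3*15
Step 4: = 64 + 45 = 109

109


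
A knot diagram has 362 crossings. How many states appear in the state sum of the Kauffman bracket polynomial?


Each crossing contributes 2 choices (A-smoothing or B-smoothing).
Total states = 2^362 = 9394170331095332911557922387157348109502730195633279482829163886128836100458433773854795993539074812127739904

9394170331095332911557922387157348109502730195633279482829163886128836100458433773854795993539074812127739904


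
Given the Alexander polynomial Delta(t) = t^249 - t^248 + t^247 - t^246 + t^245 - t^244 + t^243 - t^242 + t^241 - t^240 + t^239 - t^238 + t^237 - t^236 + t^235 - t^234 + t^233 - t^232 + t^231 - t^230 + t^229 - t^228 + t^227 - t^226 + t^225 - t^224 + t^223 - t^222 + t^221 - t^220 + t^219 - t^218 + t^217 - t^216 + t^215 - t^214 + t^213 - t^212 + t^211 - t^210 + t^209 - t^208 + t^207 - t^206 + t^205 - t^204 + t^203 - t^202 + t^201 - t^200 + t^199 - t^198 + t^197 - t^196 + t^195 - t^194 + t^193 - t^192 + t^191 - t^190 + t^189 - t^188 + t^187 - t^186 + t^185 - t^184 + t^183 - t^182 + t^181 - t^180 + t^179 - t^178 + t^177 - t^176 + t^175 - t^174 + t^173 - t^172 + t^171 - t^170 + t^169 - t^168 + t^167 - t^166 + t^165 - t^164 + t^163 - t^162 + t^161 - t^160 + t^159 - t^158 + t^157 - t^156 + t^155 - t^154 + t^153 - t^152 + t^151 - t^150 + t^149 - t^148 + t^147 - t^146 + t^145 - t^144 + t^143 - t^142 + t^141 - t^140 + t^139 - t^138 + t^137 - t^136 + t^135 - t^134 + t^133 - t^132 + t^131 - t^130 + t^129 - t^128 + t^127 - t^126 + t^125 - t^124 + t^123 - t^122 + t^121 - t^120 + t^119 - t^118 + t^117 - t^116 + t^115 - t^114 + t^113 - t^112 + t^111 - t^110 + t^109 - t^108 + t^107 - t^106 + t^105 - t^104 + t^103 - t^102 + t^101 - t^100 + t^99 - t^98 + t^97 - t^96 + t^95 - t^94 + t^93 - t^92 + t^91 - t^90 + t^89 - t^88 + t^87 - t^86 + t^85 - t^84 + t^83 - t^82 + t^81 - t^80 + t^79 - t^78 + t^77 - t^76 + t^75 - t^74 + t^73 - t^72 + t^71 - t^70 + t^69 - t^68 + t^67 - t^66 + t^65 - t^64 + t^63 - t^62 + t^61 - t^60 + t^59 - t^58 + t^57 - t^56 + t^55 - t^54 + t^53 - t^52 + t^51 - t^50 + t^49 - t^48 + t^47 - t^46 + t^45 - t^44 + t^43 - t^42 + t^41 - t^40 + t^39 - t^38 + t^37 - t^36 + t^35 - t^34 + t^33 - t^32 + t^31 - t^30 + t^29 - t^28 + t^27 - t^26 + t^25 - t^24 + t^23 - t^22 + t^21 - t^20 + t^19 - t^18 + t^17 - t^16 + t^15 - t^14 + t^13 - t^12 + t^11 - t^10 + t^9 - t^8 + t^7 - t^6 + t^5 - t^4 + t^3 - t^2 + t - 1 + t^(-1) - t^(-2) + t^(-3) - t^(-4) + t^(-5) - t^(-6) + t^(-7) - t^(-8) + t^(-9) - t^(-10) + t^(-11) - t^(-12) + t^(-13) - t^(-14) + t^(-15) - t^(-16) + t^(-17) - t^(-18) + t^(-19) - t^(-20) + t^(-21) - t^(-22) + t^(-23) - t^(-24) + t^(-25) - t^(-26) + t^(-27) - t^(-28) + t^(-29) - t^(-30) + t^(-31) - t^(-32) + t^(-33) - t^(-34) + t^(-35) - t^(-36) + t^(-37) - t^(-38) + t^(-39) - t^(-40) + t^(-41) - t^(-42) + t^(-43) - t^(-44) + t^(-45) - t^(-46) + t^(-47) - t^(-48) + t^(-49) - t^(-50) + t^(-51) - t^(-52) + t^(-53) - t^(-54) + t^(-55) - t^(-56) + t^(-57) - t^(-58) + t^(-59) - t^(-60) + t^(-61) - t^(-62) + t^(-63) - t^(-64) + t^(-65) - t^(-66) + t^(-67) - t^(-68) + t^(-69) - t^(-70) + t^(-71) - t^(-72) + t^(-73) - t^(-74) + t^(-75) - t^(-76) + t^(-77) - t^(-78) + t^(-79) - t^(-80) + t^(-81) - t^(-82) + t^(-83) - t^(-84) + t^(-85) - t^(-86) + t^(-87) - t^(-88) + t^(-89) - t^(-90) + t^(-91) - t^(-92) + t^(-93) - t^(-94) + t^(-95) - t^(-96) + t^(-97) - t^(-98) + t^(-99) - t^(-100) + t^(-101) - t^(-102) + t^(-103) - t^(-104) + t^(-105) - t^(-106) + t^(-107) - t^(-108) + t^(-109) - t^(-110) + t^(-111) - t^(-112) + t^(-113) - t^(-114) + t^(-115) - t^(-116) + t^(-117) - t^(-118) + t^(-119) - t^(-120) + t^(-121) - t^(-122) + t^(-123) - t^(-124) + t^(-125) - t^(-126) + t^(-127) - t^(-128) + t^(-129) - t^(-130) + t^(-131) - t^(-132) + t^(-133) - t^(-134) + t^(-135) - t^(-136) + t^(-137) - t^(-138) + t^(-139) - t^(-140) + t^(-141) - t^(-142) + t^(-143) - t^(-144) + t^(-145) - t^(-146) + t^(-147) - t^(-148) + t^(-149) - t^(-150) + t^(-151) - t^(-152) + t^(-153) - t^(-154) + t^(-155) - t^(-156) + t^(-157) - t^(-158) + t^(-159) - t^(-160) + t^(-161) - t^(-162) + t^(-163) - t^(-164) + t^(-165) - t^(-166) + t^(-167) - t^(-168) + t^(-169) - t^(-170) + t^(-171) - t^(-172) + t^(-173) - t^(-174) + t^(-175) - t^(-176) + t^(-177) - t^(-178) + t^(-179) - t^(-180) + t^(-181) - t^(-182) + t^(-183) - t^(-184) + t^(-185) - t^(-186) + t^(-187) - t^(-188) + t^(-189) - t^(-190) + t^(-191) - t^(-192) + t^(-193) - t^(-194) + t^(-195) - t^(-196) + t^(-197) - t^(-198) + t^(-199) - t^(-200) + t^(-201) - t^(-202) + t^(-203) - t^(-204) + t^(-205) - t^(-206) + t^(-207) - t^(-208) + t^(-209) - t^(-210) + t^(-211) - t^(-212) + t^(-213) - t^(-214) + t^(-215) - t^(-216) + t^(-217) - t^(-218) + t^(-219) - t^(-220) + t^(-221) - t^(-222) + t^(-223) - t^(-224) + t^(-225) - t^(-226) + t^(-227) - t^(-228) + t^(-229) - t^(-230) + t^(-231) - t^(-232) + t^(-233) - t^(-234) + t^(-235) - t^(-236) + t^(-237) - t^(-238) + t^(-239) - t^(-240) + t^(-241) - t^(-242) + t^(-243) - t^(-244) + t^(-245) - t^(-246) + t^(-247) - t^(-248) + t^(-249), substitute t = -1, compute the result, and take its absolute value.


Step 1: The polynomial has 499 terms with alternating signs, exponents from 249 down to -249.
Step 2: Substitute t = -1. The i-th term has coefficient (-1)^i and exponent (m-i),
  so its value is (-1)^i * (-1)^(m-i) = (-1)^m = -1 for every i.
Step 3: All 499 terms equal -1, so Delta(-1) = 499 * (-1) = -499
Step 4: |Delta(-1)| = 499

499


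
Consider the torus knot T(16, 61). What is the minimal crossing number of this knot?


For a torus knot T(p, q) with gcd(p,q)=1,
the crossing number is min(p*(q-1), q*(p-1)).
p*(q-1) = 16*60 = 960
q*(p-1) = 61*15 = 915
min(960, 915) = 915

915


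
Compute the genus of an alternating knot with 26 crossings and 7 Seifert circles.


For alternating knots, g = (c - s + 1)/2.
= (26 - 7 + 1)/2
= 20/2 = 10

10


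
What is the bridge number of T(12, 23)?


The bridge number of T(p,q) is min(p,q).
min(12, 23) = 12

12


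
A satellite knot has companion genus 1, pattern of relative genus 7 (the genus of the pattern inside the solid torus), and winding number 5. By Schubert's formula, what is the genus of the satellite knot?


Schubert: g(satellite) = g_rel(pattern) + |winding| * g(companion),
where g_rel(pattern) is the genus of the pattern relative to the solid torus.
= 7 + 5 * 1
= 7 + 5 = 12

12


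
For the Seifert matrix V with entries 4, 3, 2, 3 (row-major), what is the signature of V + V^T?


Step 1: V + V^T = [[8, 5], [5, 6]]
Step 2: trace = 14, det = 23
Step 3: Discriminant = 14^2 - 4*23 = 104
Step 4: Eigenvalues: 12.099, 1.90098
Step 5: Signature = (# positive eigenvalues) - (# negative eigenvalues) = 2

2


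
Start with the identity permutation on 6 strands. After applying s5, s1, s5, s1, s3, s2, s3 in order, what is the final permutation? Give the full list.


Starting with identity [1, 2, 3, 4, 5, 6].
Apply generators in sequence:
  After s5: [1, 2, 3, 4, 6, 5]
  After s1: [2, 1, 3, 4, 6, 5]
  After s5: [2, 1, 3, 4, 5, 6]
  After s1: [1, 2, 3, 4, 5, 6]
  After s3: [1, 2, 4, 3, 5, 6]
  After s2: [1, 4, 2, 3, 5, 6]
  After s3: [1, 4, 3, 2, 5, 6]
Final permutation: [1, 4, 3, 2, 5, 6]

[1, 4, 3, 2, 5, 6]


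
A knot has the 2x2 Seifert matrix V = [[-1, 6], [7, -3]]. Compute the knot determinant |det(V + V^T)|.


Step 1: Form V + V^T where V = [[-1, 6], [7, -3]]
  V^T = [[-1, 7], [6, -3]]
  V + V^T = [[-2, 13], [13, -6]]
Step 2: det(V + V^T) = (-2)*(-6) - 13*13
  = 12 - 169 = -157
Step 3: Knot determinant = |det(V + V^T)| = |-157| = 157

157


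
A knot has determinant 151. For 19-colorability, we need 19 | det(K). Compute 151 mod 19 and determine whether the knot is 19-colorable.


Step 1: A knot is p-colorable if and only if p divides its determinant.
Step 2: Compute 151 mod 19.
151 = 7 * 19 + 18
Step 3: 151 mod 19 = 18
Step 4: The knot is 19-colorable: no

18


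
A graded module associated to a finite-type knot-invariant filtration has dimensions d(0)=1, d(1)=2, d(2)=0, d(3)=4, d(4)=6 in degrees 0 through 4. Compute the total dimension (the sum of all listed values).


Total dimension = d(0) + d(1) + ... + d(4)
= 1 + 2 + 0 + 4 + 6
= 13

13


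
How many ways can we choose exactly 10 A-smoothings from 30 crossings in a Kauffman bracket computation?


We choose which 10 of 30 crossings get A-smoothings.
C(30, 10) = 30! / (10! * 20!)
= 30045015

30045015


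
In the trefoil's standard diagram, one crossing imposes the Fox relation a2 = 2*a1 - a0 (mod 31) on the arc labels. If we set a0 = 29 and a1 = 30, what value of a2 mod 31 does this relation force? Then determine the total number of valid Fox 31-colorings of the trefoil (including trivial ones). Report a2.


Step 1: Apply the given crossing relation 2*a1 - a0 - a2 = 0 (mod 31).
  a2 = 2*a1 - a0 mod 31
  a2 = 2*30 - 29 mod 31
  a2 = 60 - 29 mod 31
  a2 = 31 mod 31 = 0
Step 2: The trefoil has determinant 3.
  Number of Fox p-colorings (p prime) is p^2 if p = 3, else p.
  Since 31 does not divide 3, only trivial (constant) colorings exist.
  (So the trial a0 = 29, a1 = 30 with a0 != a1 does NOT extend to a valid coloring of the whole trefoil: the other two crossing relations require 3*(a1 - a0) = 0 (mod 31), which fails.)
  Total colorings = 31
Step 3: a2 = 0, total Fox 31-colorings = 31

0


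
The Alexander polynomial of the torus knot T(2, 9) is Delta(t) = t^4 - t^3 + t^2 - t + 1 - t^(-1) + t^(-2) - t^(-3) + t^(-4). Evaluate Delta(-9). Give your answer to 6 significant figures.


Substituting t = -9 into Delta(t) = t^4 - t^3 + t^2 - t + 1 - t^(-1) + t^(-2) - t^(-3) + t^(-4):
Term values: (6561) + (729) + (81) + (9) + (1) + (0.111111) + (0.0123457) + (0.00137174) + (0.000152416)
Sum = 7381.124981
Rounded to 6 significant figures: 7381.12

7381.12


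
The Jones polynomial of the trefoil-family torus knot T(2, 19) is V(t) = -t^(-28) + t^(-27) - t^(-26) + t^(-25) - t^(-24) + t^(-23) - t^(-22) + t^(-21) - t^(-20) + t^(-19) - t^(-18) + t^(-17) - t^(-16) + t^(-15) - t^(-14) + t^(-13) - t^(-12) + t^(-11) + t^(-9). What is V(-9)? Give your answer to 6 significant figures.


Substituting t = -9 into V(t) = -t^(-28) + t^(-27) - t^(-26) + t^(-25) - t^(-24) + t^(-23) - t^(-22) + t^(-21) - t^(-20) + t^(-19) - t^(-18) + t^(-17) - t^(-16) + t^(-15) - t^(-14) + t^(-13) - t^(-12) + t^(-11) + t^(-9):
  (-)t^(-28) = -1.91078e-27
  (+)t^(-27) = -1.7197e-26
  (-)t^(-26) = -1.54773e-25
  (+)t^(-25) = -1.39296e-24
  (-)t^(-24) = -1.25366e-23
  (+)t^(-23) = -1.12829e-22
  (-)t^(-22) = -1.01546e-21
  (+)t^(-21) = -9.13918e-21
  (-)t^(-20) = -8.22526e-20
  (+)t^(-19) = -7.40274e-19
  (-)t^(-18) = -6.66246e-18
  (+)t^(-17) = -5.99622e-17
  (-)t^(-16) = -5.3966e-16
  (+)t^(-15) = -4.85694e-15
  (-)t^(-14) = -4.37124e-14
  (+)t^(-13) = -3.93412e-13
  (-)t^(-12) = -3.54071e-12
  (+)t^(-11) = -3.18664e-11
  (+)t^(-9) = -2.58117e-09
Sum = (-1.91078e-27) + (-1.7197e-26) + (-1.54773e-25) + (-1.39296e-24) + (-1.25366e-23) + (-1.12829e-22) + (-1.01546e-21) + (-9.13918e-21) + (-8.22526e-20) + (-7.40274e-19) + (-6.66246e-18) + (-5.99622e-17) + (-5.3966e-16) + (-4.85694e-15) + (-4.37124e-14) + (-3.93412e-13) + (-3.54071e-12) + (-3.18664e-11) + (-2.58117e-09)
= -2.617024442e-09
Rounded to 6 significant figures: -2.61702e-09

-2.61702e-09


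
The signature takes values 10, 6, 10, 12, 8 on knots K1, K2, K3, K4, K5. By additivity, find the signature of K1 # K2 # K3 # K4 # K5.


The signature is additive under connected sum.
signature(K1 # K2 # K3 # K4 # K5) = (10) + (6) + (10) + (12) + (8)
= 46

46


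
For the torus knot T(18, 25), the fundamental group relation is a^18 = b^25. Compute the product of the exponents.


The relation is a^18 = b^25.
Product of exponents = 18 * 25
= 450

450


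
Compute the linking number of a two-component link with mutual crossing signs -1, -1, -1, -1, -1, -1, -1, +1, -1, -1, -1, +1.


Step 1: Count positive crossings: 2
Step 2: Count negative crossings: 10
Step 3: Sum of signs = 2 - 10 = -8
Step 4: Linking number = sum/2 = -8/2 = -4

-4


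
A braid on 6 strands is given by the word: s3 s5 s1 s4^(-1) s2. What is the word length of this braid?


The word length counts the number of generators (including inverses).
Listing each generator: s3, s5, s1, s4^(-1), s2
There are 5 generators in this braid word.

5


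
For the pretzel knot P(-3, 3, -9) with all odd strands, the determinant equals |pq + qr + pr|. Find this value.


Step 1: Compute pq + qr + pr.
pq = (-3)*3 = -9
qr = 3*(-9) = -27
pr = (-3)*(-9) = 27
pq + qr + pr = -9 + (-27) + 27 = -9
Step 2: Take absolute value.
det(P(-3,3,-9)) = |-9| = 9

9


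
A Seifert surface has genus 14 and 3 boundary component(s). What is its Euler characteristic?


chi = 2 - 2g - b
= 2 - 2*14 - 3
= 2 - 28 - 3 = -29

-29


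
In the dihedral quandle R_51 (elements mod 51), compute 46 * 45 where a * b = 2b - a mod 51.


46 * 45 = 2*45 - 46 mod 51
= 90 - 46 mod 51
= 44 mod 51 = 44

44


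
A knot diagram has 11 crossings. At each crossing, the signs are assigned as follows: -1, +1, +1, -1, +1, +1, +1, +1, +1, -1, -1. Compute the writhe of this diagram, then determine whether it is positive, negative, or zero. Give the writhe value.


Step 1: Count positive crossings (+1).
Positive crossings: 7
Step 2: Count negative crossings (-1).
Negative crossings: 4
Step 3: Writhe = (positive) - (negative)
w = 7 - 4 = 3
Step 4: |w| = 3, and w is positive

3


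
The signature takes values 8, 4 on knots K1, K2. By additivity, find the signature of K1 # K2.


The signature is additive under connected sum.
signature(K1 # K2) = (8) + (4)
= 12

12


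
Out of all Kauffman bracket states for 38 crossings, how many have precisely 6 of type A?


We choose which 6 of 38 crossings get A-smoothings.
C(38, 6) = 38! / (6! * 32!)
= 2760681

2760681


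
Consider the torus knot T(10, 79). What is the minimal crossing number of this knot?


For a torus knot T(p, q) with gcd(p,q)=1,
the crossing number is min(p*(q-1), q*(p-1)).
p*(q-1) = 10*78 = 780
q*(p-1) = 79*9 = 711
min(780, 711) = 711

711


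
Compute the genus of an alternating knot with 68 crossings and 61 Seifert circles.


For alternating knots, g = (c - s + 1)/2.
= (68 - 61 + 1)/2
= 8/2 = 4

4


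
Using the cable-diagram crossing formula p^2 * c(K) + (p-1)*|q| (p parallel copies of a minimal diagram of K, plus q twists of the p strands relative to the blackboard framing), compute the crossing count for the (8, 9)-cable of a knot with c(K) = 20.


Step 1: Each of the c(K) crossings of the companion diagram becomes p*p = p^2 crossings among the p parallel strands, and each of the |q| twists s_1 s_2 ... s_(p-1) adds (p-1) crossings.
  Crossings = p^2 * c(K) + (p-1)*|q|
Step 2: = 8^2 * 20 + (8-1)*9
Step 3: = 64*20 + 7*9
Step 4: = 1280 + 63 = 1343

1343


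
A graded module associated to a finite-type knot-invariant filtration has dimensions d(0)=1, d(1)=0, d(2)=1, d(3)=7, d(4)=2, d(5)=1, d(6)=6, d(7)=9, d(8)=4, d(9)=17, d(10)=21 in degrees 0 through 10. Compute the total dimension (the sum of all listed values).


Total dimension = d(0) + d(1) + ... + d(10)
= 1 + 0 + 1 + 7 + 2 + 1 + 6 + 9 + 4 + 17 + 21
= 69

69
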